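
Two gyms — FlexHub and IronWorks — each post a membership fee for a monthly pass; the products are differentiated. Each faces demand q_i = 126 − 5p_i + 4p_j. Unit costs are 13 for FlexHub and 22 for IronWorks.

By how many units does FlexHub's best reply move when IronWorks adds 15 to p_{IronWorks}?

6

FlexHub's profit: π = (p_{FlexHub} − 13)(126 − 5p_{FlexHub} + 4p_{IronWorks}).
∂π/∂p_{FlexHub} = 191 − 10p_{FlexHub} + 4p_{IronWorks} = 0 ⇒ p_{FlexHub} = 19.1 + 0.4p_{IronWorks}.
The reaction-function slope is 0.4, so a 15-unit rise in p_{IronWorks} moves p_{FlexHub} by 0.4 × 15 = 6. FlexHub's best response rises — the actions are strategic complements.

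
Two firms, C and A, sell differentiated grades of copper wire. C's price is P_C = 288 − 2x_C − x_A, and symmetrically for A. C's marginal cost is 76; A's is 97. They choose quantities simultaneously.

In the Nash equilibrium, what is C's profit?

Firm C's profit: π = x_C(288 − 2x_C − x_A) − 76x_C.
∂π/∂x_C = 212 − 4x_C − x_A = 0 ⇒ x_C = 53 − 0.25x_A.
Similarly x_A = 47.75 − 0.25x_C.
Solving the two reaction functions simultaneously: (1 − (−0.25)(−0.25))x_C = 53 − 0.25·47.75, so 0.9375x_C = 41.0625 and x_C = 43.8.
Then x_A = 47.75 − 0.25·43.8 = 36.8.
P_C = 288 − 2·43.8 − 36.8 = 163.6.
Profit = (163.6 − 76)·43.8 = 3836.88.

3836.88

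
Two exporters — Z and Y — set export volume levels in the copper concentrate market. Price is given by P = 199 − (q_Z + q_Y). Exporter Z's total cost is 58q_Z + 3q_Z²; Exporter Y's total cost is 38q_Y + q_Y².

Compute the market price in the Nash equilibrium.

Exporter Z's profit: π = q_Z(199 − (q_Z + q_Y)) − 58q_Z − 3q_Z².
∂π/∂q_Z = 141 − 8q_Z − q_Y = 0, so q_Z = 17.625 − 0.125q_Y.
For Y: ∂π/∂q_Y = 161 − 4q_Y − q_Z = 0 ⇒ q_Y = 40.25 − 0.25q_Z.
Solving the two reaction functions simultaneously: (1 − (−0.125)(−0.25))q_Z = 17.625 − 0.125·40.25, so (31/32)q_Z = 403/32 and q_Z = 13.
Then q_Y = 40.25 − 0.25·13 = 37.
Equilibrium price: P = 199 − 50 = 149.

149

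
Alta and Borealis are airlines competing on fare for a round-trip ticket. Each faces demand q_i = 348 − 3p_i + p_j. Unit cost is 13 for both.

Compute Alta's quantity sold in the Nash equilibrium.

193.2

Alta's profit: π = (p_{Alta} − 13)(348 − 3p_{Alta} + p_{Borealis}).
∂π/∂p_{Alta} = 387 − 6p_{Alta} + p_{Borealis} = 0 ⇒ p_{Alta} = 64.5 + (1/6)p_{Borealis}.
Setting p_{Alta} = p_{Borealis} in the reaction function: p_{Alta} = 64.5 + (1/6)p_{Alta}, so p_{Alta} = 64.5 / (5/6) = 77.4.
q_{Alta} = 348 − 3·77.4 + 77.4 = 193.2.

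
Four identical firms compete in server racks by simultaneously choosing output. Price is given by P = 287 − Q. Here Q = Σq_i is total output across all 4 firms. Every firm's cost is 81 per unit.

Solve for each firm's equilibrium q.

A representative firm's profit is π_i = q_i(287 − Q) − 81q_i, with Q = q_i + Σ_{j≠i} q_j.
First-order condition: 206 − 2q_i − Σ_{j≠i} q_j = 0.
In a symmetric equilibrium every firm chooses the same q, so Σ_{j≠i} q_j = 3q. The condition becomes 206 − 5q = 0, giving q = 206/5 = 41.2.

41.2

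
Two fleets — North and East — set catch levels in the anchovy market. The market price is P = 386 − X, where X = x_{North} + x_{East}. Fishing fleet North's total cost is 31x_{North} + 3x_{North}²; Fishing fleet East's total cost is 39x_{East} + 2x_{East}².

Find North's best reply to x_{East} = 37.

39.75

Fishing fleet North's profit: π = x_{North}(386 − (x_{North} + x_{East})) − 31x_{North} − 3x_{North}².
∂π/∂x_{North} = 355 − 8x_{North} − x_{East} = 0, so x_{North} = 44.375 − 0.125x_{East}.
At x_{East} = 37: x_{North} = 44.375 − 0.125·37 = 39.75.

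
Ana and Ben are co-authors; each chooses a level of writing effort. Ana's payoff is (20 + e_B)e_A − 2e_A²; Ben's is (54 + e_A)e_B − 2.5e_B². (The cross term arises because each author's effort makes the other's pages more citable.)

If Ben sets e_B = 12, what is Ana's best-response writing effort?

8

Expanding Ana's payoff: 20e_A + e_Be_A − 2e_A².
∂π/∂e_A = 20 + e_B − 4e_A = 0, so e_A = 5 + 0.25e_B.
At e_B = 12: e_A = 5 + 0.25·12 = 8.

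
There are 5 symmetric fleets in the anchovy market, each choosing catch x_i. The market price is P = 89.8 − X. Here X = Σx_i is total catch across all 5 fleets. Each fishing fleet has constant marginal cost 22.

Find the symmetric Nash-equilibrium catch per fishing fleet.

11.3

A representative fishing fleet's profit is π_i = x_i(89.8 − X) − 22x_i, with X = x_i + Σ_{j≠i} x_j.
First-order condition: 67.8 − 2x_i − Σ_{j≠i} x_j = 0.
With identical fishing fleets, set every x_j = x: then 67.8 − 2x − 4x = 0, i.e. x = 67.8/6 = 11.3.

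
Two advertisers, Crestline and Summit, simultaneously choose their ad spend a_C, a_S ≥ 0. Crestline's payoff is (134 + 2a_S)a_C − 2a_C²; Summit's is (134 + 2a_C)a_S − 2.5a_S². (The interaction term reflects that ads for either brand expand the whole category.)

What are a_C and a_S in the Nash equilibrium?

Expanding Crestline's payoff: 134a_C + 2a_Sa_C − 2a_C².
∂π/∂a_C = 134 + 2a_S − 4a_C = 0, so a_C = 33.5 + 0.5a_S.
Likewise for Summit: a_S = 26.8 + 0.4a_C.
Substituting the second reaction function into the first: a_C = 33.5 + 0.5(26.8 + 0.4a_C), which gives 0.8a_C = 46.9 ⇒ a_C = 58.625.
Then a_S = 26.8 + 0.4·58.625 = 50.25.

58.625, 50.25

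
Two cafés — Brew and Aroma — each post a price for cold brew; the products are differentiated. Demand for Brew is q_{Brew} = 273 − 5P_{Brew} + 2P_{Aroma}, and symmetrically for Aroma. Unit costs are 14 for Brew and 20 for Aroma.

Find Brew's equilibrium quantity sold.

Brew's profit: π = (P_{Brew} − 14)(273 − 5P_{Brew} + 2P_{Aroma}).
∂π/∂P_{Brew} = 343 − 10P_{Brew} + 2P_{Aroma} = 0 ⇒ P_{Brew} = 34.3 + 0.2P_{Aroma}.
Similarly P_{Aroma} = 37.3 + 0.2P_{Brew}.
Substituting the second reaction function into the first: P_{Brew} = 34.3 + 0.2(37.3 + 0.2P_{Brew}), which gives 0.96P_{Brew} = 41.76 ⇒ P_{Brew} = 43.5.
Then P_{Aroma} = 37.3 + 0.2·43.5 = 46.
q_{Brew} = 273 − 5·43.5 + 2·46 = 147.5.

147.5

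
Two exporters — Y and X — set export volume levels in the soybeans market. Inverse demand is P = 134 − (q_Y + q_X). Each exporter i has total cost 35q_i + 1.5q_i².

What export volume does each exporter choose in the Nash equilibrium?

Exporter Y's profit: π = q_Y(134 − (q_Y + q_X)) − 35q_Y − 1.5q_Y².
∂π/∂q_Y = 99 − 5q_Y − q_X = 0, so q_Y = 19.8 − 0.2q_X.
Setting q_Y = q_X in the reaction function: q_Y = 19.8 − 0.2q_Y, so q_Y = 19.8 / 1.2 = 16.5.

16.5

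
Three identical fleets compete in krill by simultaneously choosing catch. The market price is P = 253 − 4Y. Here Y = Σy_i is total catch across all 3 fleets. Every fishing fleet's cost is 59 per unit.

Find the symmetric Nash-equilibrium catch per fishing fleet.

A representative fishing fleet's profit is π_i = y_i(253 − 4Y) − 59y_i, with Y = y_i + Σ_{j≠i} y_j.
First-order condition: 194 − 8y_i − 4Σ_{j≠i} y_j = 0.
Imposing symmetry (y_j = y for all j) turns Σ_{j≠i} y_j into 2y, so 194 = 16y and y = 12.125.

12.125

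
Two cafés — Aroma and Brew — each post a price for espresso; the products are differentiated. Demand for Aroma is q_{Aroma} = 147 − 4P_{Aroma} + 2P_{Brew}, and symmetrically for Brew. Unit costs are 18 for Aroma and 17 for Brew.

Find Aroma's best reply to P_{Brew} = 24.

33.375

Aroma's profit: π = (P_{Aroma} − 18)(147 − 4P_{Aroma} + 2P_{Brew}).
∂π/∂P_{Aroma} = 219 − 8P_{Aroma} + 2P_{Brew} = 0 ⇒ P_{Aroma} = 27.375 + 0.25P_{Brew}.
At P_{Brew} = 24: P_{Aroma} = 27.375 + 0.25·24 = 33.375.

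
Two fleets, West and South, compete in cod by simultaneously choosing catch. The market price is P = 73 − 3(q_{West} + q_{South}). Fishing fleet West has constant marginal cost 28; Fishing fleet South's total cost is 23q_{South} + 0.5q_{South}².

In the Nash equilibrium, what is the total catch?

Fishing fleet West's profit: π = q_{West}(73 − 3(q_{West} + q_{South})) − 28q_{West}.
∂π/∂q_{West} = 45 − 6q_{West} − 3q_{South} = 0, so q_{West} = 7.5 − 0.5q_{South}.
For South: ∂π/∂q_{South} = 50 − 7q_{South} − 3q_{West} = 0 ⇒ q_{South} = 50/7 − (3/7)q_{West}.
Plugging q_{South} into West's best response: q_{West} = 7.5 − 0.5(50/7 − (3/7)q_{West}) ⇒ (11/14)q_{West} = 55/14, so q_{West} = 5.
Then q_{South} = 50/7 − (3/7)·5 = 5.
Total catch: 5 + 5 = 10.

10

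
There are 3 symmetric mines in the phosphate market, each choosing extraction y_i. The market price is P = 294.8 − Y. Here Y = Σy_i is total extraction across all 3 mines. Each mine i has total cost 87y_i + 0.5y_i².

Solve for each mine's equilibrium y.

41.56

A representative mine's profit is π_i = y_i(294.8 − Y) − 87y_i − 0.5y_i², with Y = y_i + Σ_{j≠i} y_j.
First-order condition: 207.8 − 3y_i − Σ_{j≠i} y_j = 0.
With identical mines, set every y_j = y: then 207.8 − 3y − 2y = 0, i.e. y = 207.8/5 = 41.56.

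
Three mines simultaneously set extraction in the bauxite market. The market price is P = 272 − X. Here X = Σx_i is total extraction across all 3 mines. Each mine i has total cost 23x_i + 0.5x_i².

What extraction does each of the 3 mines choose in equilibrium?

A representative mine's profit is π_i = x_i(272 − X) − 23x_i − 0.5x_i², with X = x_i + Σ_{j≠i} x_j.
First-order condition: 249 − 3x_i − Σ_{j≠i} x_j = 0.
Imposing symmetry (x_j = x for all j) turns Σ_{j≠i} x_j into 2x, so 249 = 5x and x = 49.8.

49.8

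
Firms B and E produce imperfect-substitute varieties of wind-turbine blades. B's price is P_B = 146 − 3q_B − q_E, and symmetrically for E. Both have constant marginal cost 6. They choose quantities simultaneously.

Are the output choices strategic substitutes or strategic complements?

strategic substitutes

Firm B's profit: π = q_B(146 − 3q_B − q_E) − 6q_B.
∂π/∂q_B = 140 − 6q_B − q_E = 0 ⇒ q_B = 70/3 − (1/6)q_E.
The best-response slope dq_B/dq_E = −1/6 < 0: the reaction function is downward-sloping, so the choices are strategic substitutes.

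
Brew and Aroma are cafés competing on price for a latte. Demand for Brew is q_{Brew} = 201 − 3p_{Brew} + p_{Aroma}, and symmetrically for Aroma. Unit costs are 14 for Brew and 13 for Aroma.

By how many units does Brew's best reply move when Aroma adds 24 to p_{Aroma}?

Brew's profit: π = (p_{Brew} − 14)(201 − 3p_{Brew} + p_{Aroma}).
∂π/∂p_{Brew} = 243 − 6p_{Brew} + p_{Aroma} = 0 ⇒ p_{Brew} = 40.5 + (1/6)p_{Aroma}.
The reaction-function slope is 1/6, so a 24-unit rise in p_{Aroma} moves p_{Brew} by 1/6 × 24 = 4. Brew's best response rises — the actions are strategic complements.

4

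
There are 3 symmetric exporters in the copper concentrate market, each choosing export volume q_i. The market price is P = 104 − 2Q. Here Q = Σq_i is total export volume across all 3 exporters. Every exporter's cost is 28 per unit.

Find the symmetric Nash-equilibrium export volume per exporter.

A representative exporter's profit is π_i = q_i(104 − 2Q) − 28q_i, with Q = q_i + Σ_{j≠i} q_j.
First-order condition: 76 − 4q_i − 2Σ_{j≠i} q_j = 0.
With identical exporters, set every q_j = q: then 76 − 4q − 4q = 0, i.e. q = 76/8 = 9.5.

9.5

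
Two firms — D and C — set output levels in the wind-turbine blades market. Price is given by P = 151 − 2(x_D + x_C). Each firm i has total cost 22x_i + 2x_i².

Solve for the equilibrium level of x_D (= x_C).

Firm D's profit: π = x_D(151 − 2(x_D + x_C)) − 22x_D − 2x_D².
∂π/∂x_D = 129 − 8x_D − 2x_C = 0, so x_D = 16.125 − 0.25x_C.
The game is symmetric, so in equilibrium x_C = x_D: the reaction function gives 1.25x_D = 16.125, hence x_D = 12.9.

12.9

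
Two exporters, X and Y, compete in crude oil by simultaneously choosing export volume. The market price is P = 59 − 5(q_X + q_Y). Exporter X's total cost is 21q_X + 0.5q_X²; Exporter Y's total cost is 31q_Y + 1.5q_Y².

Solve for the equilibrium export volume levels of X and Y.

Exporter X's profit: π = q_X(59 − 5(q_X + q_Y)) − 21q_X − 0.5q_X².
∂π/∂q_X = 38 − 11q_X − 5q_Y = 0, so q_X = 38/11 − (5/11)q_Y.
For Y: ∂π/∂q_Y = 28 − 13q_Y − 5q_X = 0 ⇒ q_Y = 28/13 − (5/13)q_X.
Plugging q_Y into X's best response: q_X = 38/11 − (5/11)(28/13 − (5/13)q_X) ⇒ (118/143)q_X = 354/143, so q_X = 3.
Then q_Y = 28/13 − (5/13)·3 = 1.

3, 1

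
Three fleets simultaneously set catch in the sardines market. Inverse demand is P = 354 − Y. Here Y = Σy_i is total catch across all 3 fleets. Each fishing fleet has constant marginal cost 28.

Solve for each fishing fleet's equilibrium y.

81.5

A representative fishing fleet's profit is π_i = y_i(354 − Y) − 28y_i, with Y = y_i + Σ_{j≠i} y_j.
First-order condition: 326 − 2y_i − Σ_{j≠i} y_j = 0.
Imposing symmetry (y_j = y for all j) turns Σ_{j≠i} y_j into 2y, so 326 = 4y and y = 81.5.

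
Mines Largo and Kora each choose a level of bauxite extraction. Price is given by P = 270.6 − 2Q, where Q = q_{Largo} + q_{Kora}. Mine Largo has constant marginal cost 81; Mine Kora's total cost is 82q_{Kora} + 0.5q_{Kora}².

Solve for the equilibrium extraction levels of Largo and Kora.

35.675, 23.45

Mine Largo's profit: π = q_{Largo}(270.6 − 2(q_{Largo} + q_{Kora})) − 81q_{Largo}.
∂π/∂q_{Largo} = 189.6 − 4q_{Largo} − 2q_{Kora} = 0, so q_{Largo} = 47.4 − 0.5q_{Kora}.
For Kora: ∂π/∂q_{Kora} = 188.6 − 5q_{Kora} − 2q_{Largo} = 0 ⇒ q_{Kora} = 37.72 − 0.4q_{Largo}.
Solving the two reaction functions simultaneously: (1 − (−0.5)(−0.4))q_{Largo} = 47.4 − 0.5·37.72, so 0.8q_{Largo} = 28.54 and q_{Largo} = 35.675.
Then q_{Kora} = 37.72 − 0.4·35.675 = 23.45.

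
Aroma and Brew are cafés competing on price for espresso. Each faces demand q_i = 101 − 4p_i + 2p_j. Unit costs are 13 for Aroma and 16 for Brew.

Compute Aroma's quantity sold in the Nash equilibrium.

Aroma's profit: π = (p_{Aroma} − 13)(101 − 4p_{Aroma} + 2p_{Brew}).
∂π/∂p_{Aroma} = 153 − 8p_{Aroma} + 2p_{Brew} = 0 ⇒ p_{Aroma} = 19.125 + 0.25p_{Brew}.
Similarly p_{Brew} = 20.625 + 0.25p_{Aroma}.
Solving the two reaction functions simultaneously: (1 − (0.25)(0.25))p_{Aroma} = 19.125 + 0.25·20.625, so 0.9375p_{Aroma} = 777/32 and p_{Aroma} = 25.9.
Then p_{Brew} = 20.625 + 0.25·25.9 = 27.1.
q_{Aroma} = 101 − 4·25.9 + 2·27.1 = 51.6.

51.6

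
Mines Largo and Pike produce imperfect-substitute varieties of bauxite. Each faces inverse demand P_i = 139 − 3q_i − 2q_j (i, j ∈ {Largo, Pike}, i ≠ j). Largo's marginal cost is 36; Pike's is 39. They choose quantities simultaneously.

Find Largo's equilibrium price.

Mine Largo's profit: π = q_{Largo}(139 − 3q_{Largo} − 2q_{Pike}) − 36q_{Largo}.
∂π/∂q_{Largo} = 103 − 6q_{Largo} − 2q_{Pike} = 0 ⇒ q_{Largo} = 103/6 − (1/3)q_{Pike}.
Similarly q_{Pike} = 50/3 − (1/3)q_{Largo}.
Substituting the second reaction function into the first: q_{Largo} = 103/6 − (1/3)(50/3 − (1/3)q_{Largo}), which gives (8/9)q_{Largo} = 209/18 ⇒ q_{Largo} = 13.0625.
Then q_{Pike} = 50/3 − (1/3)·13.0625 = 12.3125.
P_{Largo} = 139 − 3·13.0625 − 2·12.3125 = 75.1875.

75.1875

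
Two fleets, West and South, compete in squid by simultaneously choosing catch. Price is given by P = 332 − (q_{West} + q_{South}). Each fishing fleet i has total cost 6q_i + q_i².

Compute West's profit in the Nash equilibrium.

Fishing fleet West's profit: π = q_{West}(332 − (q_{West} + q_{South})) − 6q_{West} − q_{West}².
∂π/∂q_{West} = 326 − 4q_{West} − q_{South} = 0, so q_{West} = 81.5 − 0.25q_{South}.
The game is symmetric, so in equilibrium q_{South} = q_{West}: the reaction function gives 1.25q_{West} = 81.5, hence q_{West} = 65.2.
Price P = 332 − 130.4 = 201.6.
West's profit: (201.6 − 6)·65.2 − (65.2)² = 8502.08.

8502.08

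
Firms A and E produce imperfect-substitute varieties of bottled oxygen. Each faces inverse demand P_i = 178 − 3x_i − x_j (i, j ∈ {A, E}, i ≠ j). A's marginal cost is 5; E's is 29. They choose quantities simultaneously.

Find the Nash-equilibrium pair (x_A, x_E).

25.4, 20.6

Firm A's profit: π = x_A(178 − 3x_A − x_E) − 5x_A.
∂π/∂x_A = 173 − 6x_A − x_E = 0 ⇒ x_A = 173/6 − (1/6)x_E.
Similarly x_E = 149/6 − (1/6)x_A.
Plugging x_E into A's best response: x_A = 173/6 − (1/6)(149/6 − (1/6)x_A) ⇒ (35/36)x_A = 889/36, so x_A = 25.4.
Then x_E = 149/6 − (1/6)·25.4 = 20.6.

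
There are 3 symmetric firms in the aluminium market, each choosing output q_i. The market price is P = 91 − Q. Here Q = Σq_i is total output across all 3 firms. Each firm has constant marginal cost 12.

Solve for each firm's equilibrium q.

A representative firm's profit is π_i = q_i(91 − Q) − 12q_i, with Q = q_i + Σ_{j≠i} q_j.
First-order condition: 79 − 2q_i − Σ_{j≠i} q_j = 0.
In a symmetric equilibrium every firm chooses the same q, so Σ_{j≠i} q_j = 2q. The condition becomes 79 − 4q = 0, giving q = 79/4 = 19.75.

19.75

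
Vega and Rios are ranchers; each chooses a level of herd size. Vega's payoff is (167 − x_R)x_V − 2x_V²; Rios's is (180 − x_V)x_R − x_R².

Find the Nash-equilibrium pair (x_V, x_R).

Expanding Vega's payoff: 167x_V − x_Rx_V − 2x_V².
∂π/∂x_V = 167 − x_R − 4x_V = 0, so x_V = 41.75 − 0.25x_R.
Likewise for Rios: x_R = 90 − 0.5x_V.
Substituting the second reaction function into the first: x_V = 41.75 − 0.25(90 − 0.5x_V), which gives 0.875x_V = 19.25 ⇒ x_V = 22.
Then x_R = 90 − 0.5·22 = 79.

22, 79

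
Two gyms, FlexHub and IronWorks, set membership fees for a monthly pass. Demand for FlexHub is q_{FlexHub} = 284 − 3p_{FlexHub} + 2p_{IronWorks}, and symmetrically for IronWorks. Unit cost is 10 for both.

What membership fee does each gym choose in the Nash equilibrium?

78.5

FlexHub's profit: π = (p_{FlexHub} − 10)(284 − 3p_{FlexHub} + 2p_{IronWorks}).
∂π/∂p_{FlexHub} = 314 − 6p_{FlexHub} + 2p_{IronWorks} = 0 ⇒ p_{FlexHub} = 157/3 + (1/3)p_{IronWorks}.
The game is symmetric, so in equilibrium p_{IronWorks} = p_{FlexHub}: the reaction function gives (2/3)p_{FlexHub} = 157/3, hence p_{FlexHub} = 78.5.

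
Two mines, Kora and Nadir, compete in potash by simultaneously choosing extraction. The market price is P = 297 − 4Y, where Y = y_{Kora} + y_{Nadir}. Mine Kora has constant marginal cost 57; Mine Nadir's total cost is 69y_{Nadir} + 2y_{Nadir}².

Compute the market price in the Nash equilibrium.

155.4

Mine Kora's profit: π = y_{Kora}(297 − 4(y_{Kora} + y_{Nadir})) − 57y_{Kora}.
∂π/∂y_{Kora} = 240 − 8y_{Kora} − 4y_{Nadir} = 0, so y_{Kora} = 30 − 0.5y_{Nadir}.
For Nadir: ∂π/∂y_{Nadir} = 228 − 12y_{Nadir} − 4y_{Kora} = 0 ⇒ y_{Nadir} = 19 − (1/3)y_{Kora}.
Solving the two reaction functions simultaneously: (1 − (−0.5)(−1/3))y_{Kora} = 30 − 0.5·19, so (5/6)y_{Kora} = 20.5 and y_{Kora} = 24.6.
Then y_{Nadir} = 19 − (1/3)·24.6 = 10.8.
Equilibrium price: P = 297 − 4·35.4 = 155.4.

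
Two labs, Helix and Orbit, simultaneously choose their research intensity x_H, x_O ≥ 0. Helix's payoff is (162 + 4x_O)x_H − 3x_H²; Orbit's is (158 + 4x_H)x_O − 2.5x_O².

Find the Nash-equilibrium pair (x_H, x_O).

Expanding Helix's payoff: 162x_H + 4x_Ox_H − 3x_H².
∂π/∂x_H = 162 + 4x_O − 6x_H = 0, so x_H = 27 + (2/3)x_O.
Likewise for Orbit: x_O = 31.6 + 0.8x_H.
Solving the two reaction functions simultaneously: (1 − (2/3)(0.8))x_H = 27 + (2/3)·31.6, so (7/15)x_H = 721/15 and x_H = 103.
Then x_O = 31.6 + 0.8·103 = 114.

103, 114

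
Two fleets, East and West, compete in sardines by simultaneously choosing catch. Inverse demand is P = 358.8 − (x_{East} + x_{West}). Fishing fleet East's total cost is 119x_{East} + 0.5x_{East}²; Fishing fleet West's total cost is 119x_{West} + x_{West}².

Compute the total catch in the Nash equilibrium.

Fishing fleet East's profit: π = x_{East}(358.8 − (x_{East} + x_{West})) − 119x_{East} − 0.5x_{East}².
∂π/∂x_{East} = 239.8 − 3x_{East} − x_{West} = 0, so x_{East} = 1199/15 − (1/3)x_{West}.
For West: ∂π/∂x_{West} = 239.8 − 4x_{West} − x_{East} = 0 ⇒ x_{West} = 59.95 − 0.25x_{East}.
Solving the two reaction functions simultaneously: (1 − (−1/3)(−0.25))x_{East} = 1199/15 − (1/3)·59.95, so (11/12)x_{East} = 59.95 and x_{East} = 65.4.
Then x_{West} = 59.95 − 0.25·65.4 = 43.6.
Total catch: 65.4 + 43.6 = 109.

109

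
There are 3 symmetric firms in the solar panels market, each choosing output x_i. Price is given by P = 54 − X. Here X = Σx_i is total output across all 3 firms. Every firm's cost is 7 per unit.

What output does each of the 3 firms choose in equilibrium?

11.75

A representative firm's profit is π_i = x_i(54 − X) − 7x_i, with X = x_i + Σ_{j≠i} x_j.
First-order condition: 47 − 2x_i − Σ_{j≠i} x_j = 0.
In a symmetric equilibrium every firm chooses the same x, so Σ_{j≠i} x_j = 2x. The condition becomes 47 − 4x = 0, giving x = 47/4 = 11.75.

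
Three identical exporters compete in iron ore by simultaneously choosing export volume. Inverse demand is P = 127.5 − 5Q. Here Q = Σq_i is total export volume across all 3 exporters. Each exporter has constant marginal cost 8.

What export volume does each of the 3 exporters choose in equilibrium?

5.975

A representative exporter's profit is π_i = q_i(127.5 − 5Q) − 8q_i, with Q = q_i + Σ_{j≠i} q_j.
First-order condition: 119.5 − 10q_i − 5Σ_{j≠i} q_j = 0.
With identical exporters, set every q_j = q: then 119.5 − 10q − 10q = 0, i.e. q = 119.5/20 = 5.975.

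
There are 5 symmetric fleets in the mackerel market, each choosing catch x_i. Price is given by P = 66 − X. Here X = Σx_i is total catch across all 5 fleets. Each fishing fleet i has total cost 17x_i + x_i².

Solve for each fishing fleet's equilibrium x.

A representative fishing fleet's profit is π_i = x_i(66 − X) − 17x_i − x_i², with X = x_i + Σ_{j≠i} x_j.
First-order condition: 49 − 4x_i − Σ_{j≠i} x_j = 0.
In a symmetric equilibrium every fishing fleet chooses the same x, so Σ_{j≠i} x_j = 4x. The condition becomes 49 − 8x = 0, giving x = 49/8 = 6.125.

6.125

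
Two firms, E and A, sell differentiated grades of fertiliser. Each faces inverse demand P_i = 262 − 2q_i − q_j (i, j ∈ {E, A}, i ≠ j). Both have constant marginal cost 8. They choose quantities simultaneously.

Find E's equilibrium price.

109.6

Firm E's profit: π = q_E(262 − 2q_E − q_A) − 8q_E.
∂π/∂q_E = 254 − 4q_E − q_A = 0 ⇒ q_E = 63.5 − 0.25q_A.
By symmetry q_A = q_E; substituting into the reaction function, 1.25q_E = 63.5 and q_E = 50.8.
P_E = 262 − 2·50.8 − 50.8 = 109.6.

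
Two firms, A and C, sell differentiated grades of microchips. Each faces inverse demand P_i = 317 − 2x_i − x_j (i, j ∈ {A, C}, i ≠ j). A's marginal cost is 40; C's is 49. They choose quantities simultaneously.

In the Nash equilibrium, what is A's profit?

Firm A's profit: π = x_A(317 − 2x_A − x_C) − 40x_A.
∂π/∂x_A = 277 − 4x_A − x_C = 0 ⇒ x_A = 69.25 − 0.25x_C.
Similarly x_C = 67 − 0.25x_A.
Solving the two reaction functions simultaneously: (1 − (−0.25)(−0.25))x_A = 69.25 − 0.25·67, so 0.9375x_A = 52.5 and x_A = 56.
Then x_C = 67 − 0.25·56 = 53.
P_A = 317 − 2·56 − 53 = 152.
Profit = (152 − 40)·56 = 6272.

6272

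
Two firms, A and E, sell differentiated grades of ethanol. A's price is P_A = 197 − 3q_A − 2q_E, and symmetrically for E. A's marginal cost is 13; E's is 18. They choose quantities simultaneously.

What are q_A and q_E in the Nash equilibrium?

23.3125, 22.0625

Firm A's profit: π = q_A(197 − 3q_A − 2q_E) − 13q_A.
∂π/∂q_A = 184 − 6q_A − 2q_E = 0 ⇒ q_A = 92/3 − (1/3)q_E.
Similarly q_E = 179/6 − (1/3)q_A.
Substituting the second reaction function into the first: q_A = 92/3 − (1/3)(179/6 − (1/3)q_A), which gives (8/9)q_A = 373/18 ⇒ q_A = 23.3125.
Then q_E = 179/6 − (1/3)·23.3125 = 22.0625.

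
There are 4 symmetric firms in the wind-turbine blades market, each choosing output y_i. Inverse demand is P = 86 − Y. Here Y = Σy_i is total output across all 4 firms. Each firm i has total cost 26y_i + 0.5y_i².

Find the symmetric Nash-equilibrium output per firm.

A representative firm's profit is π_i = y_i(86 − Y) − 26y_i − 0.5y_i², with Y = y_i + Σ_{j≠i} y_j.
First-order condition: 60 − 3y_i − Σ_{j≠i} y_j = 0.
With identical firms, set every y_j = y: then 60 − 3y − 3y = 0, i.e. y = 60/6 = 10.

10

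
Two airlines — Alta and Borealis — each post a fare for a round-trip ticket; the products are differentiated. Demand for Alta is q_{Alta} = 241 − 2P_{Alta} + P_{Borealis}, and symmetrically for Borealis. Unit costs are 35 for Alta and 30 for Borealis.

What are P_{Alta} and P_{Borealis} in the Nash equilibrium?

103, 101

Alta's profit: π = (P_{Alta} − 35)(241 − 2P_{Alta} + P_{Borealis}).
∂π/∂P_{Alta} = 311 − 4P_{Alta} + P_{Borealis} = 0 ⇒ P_{Alta} = 77.75 + 0.25P_{Borealis}.
Similarly P_{Borealis} = 75.25 + 0.25P_{Alta}.
Substituting the second reaction function into the first: P_{Alta} = 77.75 + 0.25(75.25 + 0.25P_{Alta}), which gives 0.9375P_{Alta} = 96.5625 ⇒ P_{Alta} = 103.
Then P_{Borealis} = 75.25 + 0.25·103 = 101.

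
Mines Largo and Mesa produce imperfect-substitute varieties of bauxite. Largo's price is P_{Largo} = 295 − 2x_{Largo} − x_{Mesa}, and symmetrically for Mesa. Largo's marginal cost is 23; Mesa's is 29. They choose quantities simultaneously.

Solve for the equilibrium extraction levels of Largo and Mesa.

Mine Largo's profit: π = x_{Largo}(295 − 2x_{Largo} − x_{Mesa}) − 23x_{Largo}.
∂π/∂x_{Largo} = 272 − 4x_{Largo} − x_{Mesa} = 0 ⇒ x_{Largo} = 68 − 0.25x_{Mesa}.
Similarly x_{Mesa} = 66.5 − 0.25x_{Largo}.
Plugging x_{Mesa} into Largo's best response: x_{Largo} = 68 − 0.25(66.5 − 0.25x_{Largo}) ⇒ 0.9375x_{Largo} = 51.375, so x_{Largo} = 54.8.
Then x_{Mesa} = 66.5 − 0.25·54.8 = 52.8.

54.8, 52.8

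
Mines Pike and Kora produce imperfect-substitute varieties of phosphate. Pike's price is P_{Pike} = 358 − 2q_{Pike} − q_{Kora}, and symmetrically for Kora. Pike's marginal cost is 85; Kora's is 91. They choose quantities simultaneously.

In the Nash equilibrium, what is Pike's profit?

6050

Mine Pike's profit: π = q_{Pike}(358 − 2q_{Pike} − q_{Kora}) − 85q_{Pike}.
∂π/∂q_{Pike} = 273 − 4q_{Pike} − q_{Kora} = 0 ⇒ q_{Pike} = 68.25 − 0.25q_{Kora}.
Similarly q_{Kora} = 66.75 − 0.25q_{Pike}.
Plugging q_{Kora} into Pike's best response: q_{Pike} = 68.25 − 0.25(66.75 − 0.25q_{Pike}) ⇒ 0.9375q_{Pike} = 51.5625, so q_{Pike} = 55.
Then q_{Kora} = 66.75 − 0.25·55 = 53.
P_{Pike} = 358 − 2·55 − 53 = 195.
Profit = (195 − 85)·55 = 6050.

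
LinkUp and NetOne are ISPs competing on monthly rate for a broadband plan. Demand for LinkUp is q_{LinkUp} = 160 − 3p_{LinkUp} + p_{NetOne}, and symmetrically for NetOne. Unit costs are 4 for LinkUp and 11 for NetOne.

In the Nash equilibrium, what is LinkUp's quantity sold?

93

LinkUp's profit: π = (p_{LinkUp} − 4)(160 − 3p_{LinkUp} + p_{NetOne}).
∂π/∂p_{LinkUp} = 172 − 6p_{LinkUp} + p_{NetOne} = 0 ⇒ p_{LinkUp} = 86/3 + (1/6)p_{NetOne}.
Similarly p_{NetOne} = 193/6 + (1/6)p_{LinkUp}.
Plugging p_{NetOne} into LinkUp's best response: p_{LinkUp} = 86/3 + (1/6)(193/6 + (1/6)p_{LinkUp}) ⇒ (35/36)p_{LinkUp} = 1225/36, so p_{LinkUp} = 35.
Then p_{NetOne} = 193/6 + (1/6)·35 = 38.
q_{LinkUp} = 160 − 3·35 + 38 = 93.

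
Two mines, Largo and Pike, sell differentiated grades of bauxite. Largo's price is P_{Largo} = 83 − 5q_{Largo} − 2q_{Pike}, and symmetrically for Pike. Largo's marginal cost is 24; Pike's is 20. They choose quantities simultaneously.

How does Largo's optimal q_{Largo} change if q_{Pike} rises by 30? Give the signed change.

-6

Mine Largo's profit: π = q_{Largo}(83 − 5q_{Largo} − 2q_{Pike}) − 24q_{Largo}.
∂π/∂q_{Largo} = 59 − 10q_{Largo} − 2q_{Pike} = 0 ⇒ q_{Largo} = 5.9 − 0.2q_{Pike}.
The reaction-function slope is −0.2, so a 30-unit rise in q_{Pike} moves q_{Largo} by −0.2 × 30 = −6. Largo's best response falls — the actions are strategic substitutes.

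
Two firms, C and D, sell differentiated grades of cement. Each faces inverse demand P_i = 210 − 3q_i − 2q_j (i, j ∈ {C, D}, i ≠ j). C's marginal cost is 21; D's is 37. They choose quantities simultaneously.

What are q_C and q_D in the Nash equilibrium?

24.625, 20.625

Firm C's profit: π = q_C(210 − 3q_C − 2q_D) − 21q_C.
∂π/∂q_C = 189 − 6q_C − 2q_D = 0 ⇒ q_C = 31.5 − (1/3)q_D.
Similarly q_D = 173/6 − (1/3)q_C.
Substituting the second reaction function into the first: q_C = 31.5 − (1/3)(173/6 − (1/3)q_C), which gives (8/9)q_C = 197/9 ⇒ q_C = 24.625.
Then q_D = 173/6 − (1/3)·24.625 = 20.625.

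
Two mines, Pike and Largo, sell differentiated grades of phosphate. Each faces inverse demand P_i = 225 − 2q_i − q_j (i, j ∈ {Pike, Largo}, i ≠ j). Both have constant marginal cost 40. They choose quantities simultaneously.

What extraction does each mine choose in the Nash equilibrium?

Mine Pike's profit: π = q_{Pike}(225 − 2q_{Pike} − q_{Largo}) − 40q_{Pike}.
∂π/∂q_{Pike} = 185 − 4q_{Pike} − q_{Largo} = 0 ⇒ q_{Pike} = 46.25 − 0.25q_{Largo}.
Setting q_{Pike} = q_{Largo} in the reaction function: q_{Pike} = 46.25 − 0.25q_{Pike}, so q_{Pike} = 46.25 / 1.25 = 37.

37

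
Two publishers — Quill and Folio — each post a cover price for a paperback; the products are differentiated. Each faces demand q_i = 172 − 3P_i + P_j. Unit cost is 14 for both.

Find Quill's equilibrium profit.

Quill's profit: π = (P_{Quill} − 14)(172 − 3P_{Quill} + P_{Folio}).
∂π/∂P_{Quill} = 214 − 6P_{Quill} + P_{Folio} = 0 ⇒ P_{Quill} = 107/3 + (1/6)P_{Folio}.
By symmetry P_{Folio} = P_{Quill}; substituting into the reaction function, (5/6)P_{Quill} = 107/3 and P_{Quill} = 42.8.
q_{Quill} = 172 − 3·42.8 + 42.8 = 86.4.
Profit = (42.8 − 14)·86.4 = 2488.32.

2488.32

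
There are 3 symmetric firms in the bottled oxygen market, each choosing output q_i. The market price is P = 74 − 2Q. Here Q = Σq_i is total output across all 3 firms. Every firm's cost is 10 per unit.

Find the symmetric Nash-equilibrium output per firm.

A representative firm's profit is π_i = q_i(74 − 2Q) − 10q_i, with Q = q_i + Σ_{j≠i} q_j.
First-order condition: 64 − 4q_i − 2Σ_{j≠i} q_j = 0.
Imposing symmetry (q_j = q for all j) turns Σ_{j≠i} q_j into 2q, so 64 = 8q and q = 8.

8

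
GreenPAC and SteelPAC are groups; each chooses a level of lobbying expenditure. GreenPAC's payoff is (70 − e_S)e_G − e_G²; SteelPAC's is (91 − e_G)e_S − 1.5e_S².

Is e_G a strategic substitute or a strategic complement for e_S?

Expanding GreenPAC's payoff: 70e_G − e_Se_G − e_G².
∂π/∂e_G = 70 − e_S − 2e_G = 0, so e_G = 35 − 0.5e_S.
The best-response slope de_G/de_S = −0.5 < 0: the reaction function is downward-sloping, so the choices are strategic substitutes.

strategic substitutes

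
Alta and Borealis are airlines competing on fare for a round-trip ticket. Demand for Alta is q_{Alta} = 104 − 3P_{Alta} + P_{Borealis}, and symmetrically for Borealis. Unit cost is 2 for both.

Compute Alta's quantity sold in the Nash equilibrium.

60

Alta's profit: π = (P_{Alta} − 2)(104 − 3P_{Alta} + P_{Borealis}).
∂π/∂P_{Alta} = 110 − 6P_{Alta} + P_{Borealis} = 0 ⇒ P_{Alta} = 55/3 + (1/6)P_{Borealis}.
Setting P_{Alta} = P_{Borealis} in the reaction function: P_{Alta} = 55/3 + (1/6)P_{Alta}, so P_{Alta} = (55/3) / (5/6) = 22.
q_{Alta} = 104 − 3·22 + 22 = 60.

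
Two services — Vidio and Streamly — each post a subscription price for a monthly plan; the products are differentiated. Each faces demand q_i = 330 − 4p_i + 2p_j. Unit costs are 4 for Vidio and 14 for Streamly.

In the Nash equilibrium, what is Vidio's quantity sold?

Vidio's profit: π = (p_{Vidio} − 4)(330 − 4p_{Vidio} + 2p_{Streamly}).
∂π/∂p_{Vidio} = 346 − 8p_{Vidio} + 2p_{Streamly} = 0 ⇒ p_{Vidio} = 43.25 + 0.25p_{Streamly}.
Similarly p_{Streamly} = 48.25 + 0.25p_{Vidio}.
Plugging p_{Streamly} into Vidio's best response: p_{Vidio} = 43.25 + 0.25(48.25 + 0.25p_{Vidio}) ⇒ 0.9375p_{Vidio} = 55.3125, so p_{Vidio} = 59.
Then p_{Streamly} = 48.25 + 0.25·59 = 63.
q_{Vidio} = 330 − 4·59 + 2·63 = 220.

220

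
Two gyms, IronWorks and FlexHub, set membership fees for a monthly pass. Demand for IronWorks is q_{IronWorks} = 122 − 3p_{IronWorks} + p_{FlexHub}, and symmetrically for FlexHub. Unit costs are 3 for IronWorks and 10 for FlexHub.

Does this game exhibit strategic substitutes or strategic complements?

strategic complements

IronWorks's profit: π = (p_{IronWorks} − 3)(122 − 3p_{IronWorks} + p_{FlexHub}).
∂π/∂p_{IronWorks} = 131 − 6p_{IronWorks} + p_{FlexHub} = 0 ⇒ p_{IronWorks} = 131/6 + (1/6)p_{FlexHub}.
The best-response slope dp_{IronWorks}/dp_{FlexHub} = 1/6 > 0: the reaction function is upward-sloping, so the choices are strategic complements.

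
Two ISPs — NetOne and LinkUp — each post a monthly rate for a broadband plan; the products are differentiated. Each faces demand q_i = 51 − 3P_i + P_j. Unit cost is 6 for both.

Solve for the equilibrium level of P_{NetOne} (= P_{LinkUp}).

NetOne's profit: π = (P_{NetOne} − 6)(51 − 3P_{NetOne} + P_{LinkUp}).
∂π/∂P_{NetOne} = 69 − 6P_{NetOne} + P_{LinkUp} = 0 ⇒ P_{NetOne} = 11.5 + (1/6)P_{LinkUp}.
The game is symmetric, so in equilibrium P_{LinkUp} = P_{NetOne}: the reaction function gives (5/6)P_{NetOne} = 11.5, hence P_{NetOne} = 13.8.

13.8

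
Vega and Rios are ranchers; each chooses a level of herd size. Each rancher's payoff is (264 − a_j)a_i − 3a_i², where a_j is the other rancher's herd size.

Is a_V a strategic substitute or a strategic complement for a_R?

strategic substitutes

Vega's payoff is (264 − a_R)a_V − 3a_V².
∂π/∂a_V = 264 − a_R − 6a_V = 0, so a_V = 44 − (1/6)a_R.
The best-response slope da_V/da_R = −1/6 < 0: the reaction function is downward-sloping, so the choices are strategic substitutes.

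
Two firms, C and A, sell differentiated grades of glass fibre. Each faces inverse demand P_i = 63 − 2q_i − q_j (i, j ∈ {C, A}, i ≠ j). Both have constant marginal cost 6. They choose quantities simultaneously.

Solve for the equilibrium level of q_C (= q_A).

Firm C's profit: π = q_C(63 − 2q_C − q_A) − 6q_C.
∂π/∂q_C = 57 − 4q_C − q_A = 0 ⇒ q_C = 14.25 − 0.25q_A.
By symmetry q_A = q_C; substituting into the reaction function, 1.25q_C = 14.25 and q_C = 11.4.

11.4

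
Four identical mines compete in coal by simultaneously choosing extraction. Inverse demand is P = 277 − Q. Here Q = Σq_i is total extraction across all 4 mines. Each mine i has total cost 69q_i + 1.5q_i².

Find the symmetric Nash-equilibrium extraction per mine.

26

A representative mine's profit is π_i = q_i(277 − Q) − 69q_i − 1.5q_i², with Q = q_i + Σ_{j≠i} q_j.
First-order condition: 208 − 5q_i − Σ_{j≠i} q_j = 0.
In a symmetric equilibrium every mine chooses the same q, so Σ_{j≠i} q_j = 3q. The condition becomes 208 − 8q = 0, giving q = 208/8 = 26.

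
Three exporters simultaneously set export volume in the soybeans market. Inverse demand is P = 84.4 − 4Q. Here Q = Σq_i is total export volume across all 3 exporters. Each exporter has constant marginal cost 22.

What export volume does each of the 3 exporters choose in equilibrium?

A representative exporter's profit is π_i = q_i(84.4 − 4Q) − 22q_i, with Q = q_i + Σ_{j≠i} q_j.
First-order condition: 62.4 − 8q_i − 4Σ_{j≠i} q_j = 0.
With identical exporters, set every q_j = q: then 62.4 − 8q − 8q = 0, i.e. q = 62.4/16 = 3.9.

3.9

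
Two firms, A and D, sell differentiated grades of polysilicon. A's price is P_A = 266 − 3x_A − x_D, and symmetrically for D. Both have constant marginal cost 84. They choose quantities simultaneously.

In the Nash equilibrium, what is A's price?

162

Firm A's profit: π = x_A(266 − 3x_A − x_D) − 84x_A.
∂π/∂x_A = 182 − 6x_A − x_D = 0 ⇒ x_A = 91/3 − (1/6)x_D.
The game is symmetric, so in equilibrium x_D = x_A: the reaction function gives (7/6)x_A = 91/3, hence x_A = 26.
P_A = 266 − 3·26 − 26 = 162.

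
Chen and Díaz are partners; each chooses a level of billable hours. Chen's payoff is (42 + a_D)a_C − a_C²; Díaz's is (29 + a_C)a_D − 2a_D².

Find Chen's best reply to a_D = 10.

Expanding Chen's payoff: 42a_C + a_Da_C − a_C².
∂π/∂a_C = 42 + a_D − 2a_C = 0, so a_C = 21 + 0.5a_D.
At a_D = 10: a_C = 21 + 0.5·10 = 26.

26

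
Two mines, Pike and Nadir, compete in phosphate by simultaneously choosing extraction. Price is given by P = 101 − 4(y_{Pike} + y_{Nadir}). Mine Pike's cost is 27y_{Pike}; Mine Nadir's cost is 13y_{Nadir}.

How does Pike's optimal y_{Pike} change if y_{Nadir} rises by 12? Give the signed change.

-6

Mine Pike's profit: π = y_{Pike}(101 − 4(y_{Pike} + y_{Nadir})) − 27y_{Pike}.
∂π/∂y_{Pike} = 74 − 8y_{Pike} − 4y_{Nadir} = 0, so y_{Pike} = 9.25 − 0.5y_{Nadir}.
The reaction-function slope is −0.5, so a 12-unit rise in y_{Nadir} moves y_{Pike} by −0.5 × 12 = −6. Pike's best response falls — the actions are strategic substitutes.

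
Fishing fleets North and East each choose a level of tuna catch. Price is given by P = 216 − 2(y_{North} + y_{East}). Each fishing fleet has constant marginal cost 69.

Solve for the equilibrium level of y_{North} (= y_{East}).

Fishing fleet North's profit: π = y_{North}(216 − 2(y_{North} + y_{East})) − 69y_{North}.
∂π/∂y_{North} = 147 − 4y_{North} − 2y_{East} = 0, so y_{North} = 36.75 − 0.5y_{East}.
The game is symmetric, so in equilibrium y_{East} = y_{North}: the reaction function gives 1.5y_{North} = 36.75, hence y_{North} = 24.5.

24.5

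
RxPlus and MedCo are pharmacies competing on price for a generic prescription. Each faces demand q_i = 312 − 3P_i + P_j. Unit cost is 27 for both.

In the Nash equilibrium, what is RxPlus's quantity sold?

RxPlus's profit: π = (P_{RxPlus} − 27)(312 − 3P_{RxPlus} + P_{MedCo}).
∂π/∂P_{RxPlus} = 393 − 6P_{RxPlus} + P_{MedCo} = 0 ⇒ P_{RxPlus} = 65.5 + (1/6)P_{MedCo}.
Setting P_{RxPlus} = P_{MedCo} in the reaction function: P_{RxPlus} = 65.5 + (1/6)P_{RxPlus}, so P_{RxPlus} = 65.5 / (5/6) = 78.6.
q_{RxPlus} = 312 − 3·78.6 + 78.6 = 154.8.

154.8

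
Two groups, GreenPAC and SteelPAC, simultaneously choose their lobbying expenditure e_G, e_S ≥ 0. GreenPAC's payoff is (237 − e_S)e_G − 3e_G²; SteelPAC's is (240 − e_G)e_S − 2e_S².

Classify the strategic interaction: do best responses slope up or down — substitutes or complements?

Expanding GreenPAC's payoff: 237e_G − e_Se_G − 3e_G².
∂π/∂e_G = 237 − e_S − 6e_G = 0, so e_G = 39.5 − (1/6)e_S.
The best-response slope de_G/de_S = −1/6 < 0: the reaction function is downward-sloping, so the choices are strategic substitutes.

strategic substitutes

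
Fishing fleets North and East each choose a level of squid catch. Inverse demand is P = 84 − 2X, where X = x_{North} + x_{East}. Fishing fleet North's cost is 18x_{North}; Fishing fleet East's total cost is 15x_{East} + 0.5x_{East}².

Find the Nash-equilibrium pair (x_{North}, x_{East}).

Fishing fleet North's profit: π = x_{North}(84 − 2(x_{North} + x_{East})) − 18x_{North}.
∂π/∂x_{North} = 66 − 4x_{North} − 2x_{East} = 0, so x_{North} = 16.5 − 0.5x_{East}.
For East: ∂π/∂x_{East} = 69 − 5x_{East} − 2x_{North} = 0 ⇒ x_{East} = 13.8 − 0.4x_{North}.
Substituting the second reaction function into the first: x_{North} = 16.5 − 0.5(13.8 − 0.4x_{North}), which gives 0.8x_{North} = 9.6 ⇒ x_{North} = 12.
Then x_{East} = 13.8 − 0.4·12 = 9.

12, 9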